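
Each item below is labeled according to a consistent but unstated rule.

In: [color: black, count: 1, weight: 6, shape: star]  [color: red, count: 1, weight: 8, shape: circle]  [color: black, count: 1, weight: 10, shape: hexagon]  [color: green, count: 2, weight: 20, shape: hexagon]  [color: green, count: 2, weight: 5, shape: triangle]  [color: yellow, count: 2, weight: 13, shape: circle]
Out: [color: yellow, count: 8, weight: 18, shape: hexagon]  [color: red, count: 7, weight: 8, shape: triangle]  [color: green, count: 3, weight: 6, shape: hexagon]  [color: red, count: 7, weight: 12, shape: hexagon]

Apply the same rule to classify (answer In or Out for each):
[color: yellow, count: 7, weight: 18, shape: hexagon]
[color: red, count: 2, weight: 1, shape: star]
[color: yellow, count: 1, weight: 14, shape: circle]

The common property of the 'In' items is: count ≤ 2. No 'Out' item has it.
[color: yellow, count: 7, weight: 18, shape: hexagon]: count = 7, fails the rule → Out. [color: red, count: 2, weight: 1, shape: star]: count = 2, matches → In. [color: yellow, count: 1, weight: 14, shape: circle]: count = 1, matches → In.

Out, In, In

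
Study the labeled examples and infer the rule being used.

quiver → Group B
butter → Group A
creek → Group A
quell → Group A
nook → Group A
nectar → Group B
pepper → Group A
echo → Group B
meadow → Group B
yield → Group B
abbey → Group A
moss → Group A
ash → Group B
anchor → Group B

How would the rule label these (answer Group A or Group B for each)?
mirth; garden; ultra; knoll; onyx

Group B, Group B, Group B, Group A, Group B

One predicate separates the groups cleanly: has a double letter.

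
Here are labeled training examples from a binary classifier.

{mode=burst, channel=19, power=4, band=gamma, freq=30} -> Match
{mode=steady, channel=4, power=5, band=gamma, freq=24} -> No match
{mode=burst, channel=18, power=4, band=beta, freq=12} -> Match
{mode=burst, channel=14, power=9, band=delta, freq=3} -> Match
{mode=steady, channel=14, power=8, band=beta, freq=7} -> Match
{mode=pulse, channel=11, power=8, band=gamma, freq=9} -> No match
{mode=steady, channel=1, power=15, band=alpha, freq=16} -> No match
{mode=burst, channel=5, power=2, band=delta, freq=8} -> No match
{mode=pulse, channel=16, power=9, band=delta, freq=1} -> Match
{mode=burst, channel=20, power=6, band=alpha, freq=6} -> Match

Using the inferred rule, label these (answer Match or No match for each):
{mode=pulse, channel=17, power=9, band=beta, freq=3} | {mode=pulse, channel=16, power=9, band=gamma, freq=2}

The pattern is that an item is 'Match' exactly when: channel ≥ 14.

Match, Match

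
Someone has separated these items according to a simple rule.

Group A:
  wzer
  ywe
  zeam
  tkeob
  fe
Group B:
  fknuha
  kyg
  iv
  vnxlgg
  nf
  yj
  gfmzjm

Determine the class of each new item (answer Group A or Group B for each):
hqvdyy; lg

The rule appears to be: contains 'e'.

Group B, Group B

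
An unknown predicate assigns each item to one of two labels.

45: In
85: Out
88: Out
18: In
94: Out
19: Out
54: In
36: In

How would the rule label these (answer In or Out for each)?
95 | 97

'In' ⟺ multiple of 3.
Out: 95, since 95 = 3·31 + 2. Out: 97, since 97 = 3·32 + 1.

Out, Out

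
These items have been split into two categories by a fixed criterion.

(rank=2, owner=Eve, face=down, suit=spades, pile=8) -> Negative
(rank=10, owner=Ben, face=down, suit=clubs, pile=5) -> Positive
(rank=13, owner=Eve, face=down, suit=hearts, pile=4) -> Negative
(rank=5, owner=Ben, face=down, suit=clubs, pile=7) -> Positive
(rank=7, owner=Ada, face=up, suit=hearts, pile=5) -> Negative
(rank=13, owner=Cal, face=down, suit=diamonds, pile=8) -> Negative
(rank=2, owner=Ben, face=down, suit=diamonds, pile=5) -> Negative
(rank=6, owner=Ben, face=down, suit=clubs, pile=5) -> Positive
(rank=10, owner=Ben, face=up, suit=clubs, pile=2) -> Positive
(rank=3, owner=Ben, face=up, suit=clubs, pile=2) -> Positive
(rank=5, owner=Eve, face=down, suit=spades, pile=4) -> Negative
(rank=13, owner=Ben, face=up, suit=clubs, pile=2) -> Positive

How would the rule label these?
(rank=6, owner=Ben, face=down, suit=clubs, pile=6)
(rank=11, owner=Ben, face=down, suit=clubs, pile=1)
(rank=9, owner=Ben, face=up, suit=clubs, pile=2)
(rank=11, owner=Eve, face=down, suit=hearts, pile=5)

Positive, Positive, Positive, Negative

All 'Positive' examples share one property — suit is clubs — and every 'Negative' example lacks it.
Positive: (rank=6, owner=Ben, face=down, suit=clubs, pile=6), since suit is clubs.
Positive: (rank=11, owner=Ben, face=down, suit=clubs, pile=1), since suit is clubs.
Positive: (rank=9, owner=Ben, face=up, suit=clubs, pile=2), since suit is clubs.
Negative: (rank=11, owner=Eve, face=down, suit=hearts, pile=5), since suit is hearts.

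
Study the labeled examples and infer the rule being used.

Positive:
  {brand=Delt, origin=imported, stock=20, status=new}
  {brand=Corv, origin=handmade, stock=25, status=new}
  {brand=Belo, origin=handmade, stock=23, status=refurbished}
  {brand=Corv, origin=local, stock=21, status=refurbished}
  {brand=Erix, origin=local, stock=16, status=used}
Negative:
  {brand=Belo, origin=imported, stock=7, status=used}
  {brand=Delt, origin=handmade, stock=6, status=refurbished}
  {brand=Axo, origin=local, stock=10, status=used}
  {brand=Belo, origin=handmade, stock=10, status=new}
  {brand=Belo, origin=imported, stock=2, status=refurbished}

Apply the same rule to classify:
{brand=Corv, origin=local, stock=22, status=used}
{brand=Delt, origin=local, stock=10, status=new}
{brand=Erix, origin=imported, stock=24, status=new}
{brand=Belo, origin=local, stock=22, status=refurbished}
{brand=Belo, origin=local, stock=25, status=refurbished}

Positive, Negative, Positive, Positive, Positive

The classifier is using: stock ≥ 16.
{brand=Corv, origin=local, stock=22, status=used}: stock = 22, meets the rule → Positive. {brand=Delt, origin=local, stock=10, status=new}: stock = 10, does not fit → Negative. {brand=Erix, origin=imported, stock=24, status=new}: stock = 24, meets the rule → Positive. {brand=Belo, origin=local, stock=22, status=refurbished}: stock = 22, meets the rule → Positive. {brand=Belo, origin=local, stock=25, status=refurbished}: stock = 25, meets the rule → Positive.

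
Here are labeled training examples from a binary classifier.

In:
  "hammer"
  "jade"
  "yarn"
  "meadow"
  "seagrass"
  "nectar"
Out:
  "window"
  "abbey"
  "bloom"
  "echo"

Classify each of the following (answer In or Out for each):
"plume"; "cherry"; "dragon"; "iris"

Out, Out, In, Out

All 'In' examples share one property — even length AND contains 'a' — and every 'Out' example lacks it.
"plume": length 5, no 'a' — doesn't match, so Out.
"cherry": length 6, no 'a' — doesn't match, so Out.
"dragon": length 6, has 'a' — fits, so In.
"iris": length 4, no 'a' — doesn't match, so Out.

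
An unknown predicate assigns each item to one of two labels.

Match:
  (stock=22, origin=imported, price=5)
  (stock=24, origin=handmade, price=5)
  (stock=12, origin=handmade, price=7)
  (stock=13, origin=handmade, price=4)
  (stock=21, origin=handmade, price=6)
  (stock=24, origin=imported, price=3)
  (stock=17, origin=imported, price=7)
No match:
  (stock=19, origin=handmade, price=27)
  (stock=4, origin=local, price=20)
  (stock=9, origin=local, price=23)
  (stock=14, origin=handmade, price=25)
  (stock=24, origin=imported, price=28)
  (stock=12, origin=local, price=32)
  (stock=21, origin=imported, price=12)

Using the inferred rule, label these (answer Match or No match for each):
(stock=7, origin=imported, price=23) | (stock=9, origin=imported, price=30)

No match, No match

Every 'Match' example satisfies: price ≤ 7. None of the 'No match' examples do.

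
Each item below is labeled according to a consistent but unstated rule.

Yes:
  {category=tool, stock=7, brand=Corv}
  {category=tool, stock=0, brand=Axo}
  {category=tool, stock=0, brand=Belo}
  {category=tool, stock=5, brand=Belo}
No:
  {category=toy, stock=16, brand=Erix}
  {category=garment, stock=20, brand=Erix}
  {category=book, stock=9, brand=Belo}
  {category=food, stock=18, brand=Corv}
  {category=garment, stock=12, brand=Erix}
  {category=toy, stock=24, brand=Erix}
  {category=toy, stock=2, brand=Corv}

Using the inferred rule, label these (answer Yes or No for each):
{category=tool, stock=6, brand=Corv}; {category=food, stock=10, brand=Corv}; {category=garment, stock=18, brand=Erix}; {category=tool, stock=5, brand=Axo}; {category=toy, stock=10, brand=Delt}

Comparing the two groups points to one rule — category is tool.
{category=tool, stock=6, brand=Corv}: category is tool, passes → Yes. {category=food, stock=10, brand=Corv}: category is food, does not pass → No. {category=garment, stock=18, brand=Erix}: category is garment, does not pass → No. {category=tool, stock=5, brand=Axo}: category is tool, passes → Yes. {category=toy, stock=10, brand=Delt}: category is toy, does not pass → No.

Yes, No, No, Yes, No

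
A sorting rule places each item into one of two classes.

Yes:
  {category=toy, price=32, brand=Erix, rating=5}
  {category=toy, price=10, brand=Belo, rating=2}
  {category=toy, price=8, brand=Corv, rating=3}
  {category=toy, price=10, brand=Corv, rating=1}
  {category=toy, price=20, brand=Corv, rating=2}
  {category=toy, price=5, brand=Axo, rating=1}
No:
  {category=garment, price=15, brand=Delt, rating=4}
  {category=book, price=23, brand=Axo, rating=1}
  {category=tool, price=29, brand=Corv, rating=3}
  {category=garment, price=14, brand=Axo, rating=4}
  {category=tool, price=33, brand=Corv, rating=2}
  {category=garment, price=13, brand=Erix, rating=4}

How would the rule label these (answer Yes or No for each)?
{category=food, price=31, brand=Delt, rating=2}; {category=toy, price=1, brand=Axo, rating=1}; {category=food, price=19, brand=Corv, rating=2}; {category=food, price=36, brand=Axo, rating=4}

No, Yes, No, No

The common property of the 'Yes' items is: category is toy. No 'No' item has it.
{category=food, price=31, brand=Delt, rating=2}: category is food — does not satisfy this, so No. {category=toy, price=1, brand=Axo, rating=1}: category is toy — checks out, so Yes. {category=food, price=19, brand=Corv, rating=2}: category is food — does not satisfy this, so No. {category=food, price=36, brand=Axo, rating=4}: category is food — does not satisfy this, so No.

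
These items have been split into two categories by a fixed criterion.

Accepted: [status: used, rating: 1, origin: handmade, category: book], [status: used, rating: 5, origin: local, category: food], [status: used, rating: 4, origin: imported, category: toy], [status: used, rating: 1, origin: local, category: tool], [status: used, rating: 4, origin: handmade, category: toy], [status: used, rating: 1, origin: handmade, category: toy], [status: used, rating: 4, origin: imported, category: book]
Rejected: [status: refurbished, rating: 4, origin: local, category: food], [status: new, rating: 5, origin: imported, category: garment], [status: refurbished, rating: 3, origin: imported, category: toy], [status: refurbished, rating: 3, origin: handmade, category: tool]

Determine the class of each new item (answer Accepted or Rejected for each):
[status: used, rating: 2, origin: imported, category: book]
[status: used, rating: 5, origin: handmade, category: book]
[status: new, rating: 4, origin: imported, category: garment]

Accepted, Accepted, Rejected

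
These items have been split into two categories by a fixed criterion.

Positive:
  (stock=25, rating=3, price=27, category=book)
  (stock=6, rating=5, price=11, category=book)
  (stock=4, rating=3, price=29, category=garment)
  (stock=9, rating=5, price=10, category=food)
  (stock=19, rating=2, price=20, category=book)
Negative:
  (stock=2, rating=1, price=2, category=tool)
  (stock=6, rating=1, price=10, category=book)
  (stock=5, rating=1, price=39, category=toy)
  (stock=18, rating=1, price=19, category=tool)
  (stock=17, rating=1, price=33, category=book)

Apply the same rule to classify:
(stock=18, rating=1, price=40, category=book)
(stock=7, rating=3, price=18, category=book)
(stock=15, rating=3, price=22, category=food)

Negative, Positive, Positive

The simplest hypothesis consistent with all the labels is: rating ≥ 2.
(stock=18, rating=1, price=40, category=book) → rating = 1 → Negative.
(stock=7, rating=3, price=18, category=book) → rating = 3 → Positive.
(stock=15, rating=3, price=22, category=food) → rating = 3 → Positive.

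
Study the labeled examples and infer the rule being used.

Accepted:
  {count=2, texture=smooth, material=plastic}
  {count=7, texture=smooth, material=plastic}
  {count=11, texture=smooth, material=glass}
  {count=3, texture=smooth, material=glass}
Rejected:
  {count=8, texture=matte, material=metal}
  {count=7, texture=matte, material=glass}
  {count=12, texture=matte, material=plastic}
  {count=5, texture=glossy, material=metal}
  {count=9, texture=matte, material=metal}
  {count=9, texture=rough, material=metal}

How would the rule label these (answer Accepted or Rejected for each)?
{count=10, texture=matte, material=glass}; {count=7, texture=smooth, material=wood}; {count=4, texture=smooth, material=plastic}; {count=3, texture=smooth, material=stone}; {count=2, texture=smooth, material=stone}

Rejected, Accepted, Accepted, Accepted, Accepted

Comparing the two groups points to one rule — texture is smooth.
{count=10, texture=matte, material=glass}: texture is matte — doesn't match, so Rejected.
{count=7, texture=smooth, material=wood}: texture is smooth — has this property, so Accepted.
{count=4, texture=smooth, material=plastic}: texture is smooth — has this property, so Accepted.
{count=3, texture=smooth, material=stone}: texture is smooth — has this property, so Accepted.
{count=2, texture=smooth, material=stone}: texture is smooth — has this property, so Accepted.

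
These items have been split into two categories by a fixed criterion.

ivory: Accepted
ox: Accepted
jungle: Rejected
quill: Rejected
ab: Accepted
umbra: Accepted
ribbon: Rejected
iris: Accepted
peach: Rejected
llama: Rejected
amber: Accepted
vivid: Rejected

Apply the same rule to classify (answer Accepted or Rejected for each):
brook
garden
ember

Rejected, Rejected, Accepted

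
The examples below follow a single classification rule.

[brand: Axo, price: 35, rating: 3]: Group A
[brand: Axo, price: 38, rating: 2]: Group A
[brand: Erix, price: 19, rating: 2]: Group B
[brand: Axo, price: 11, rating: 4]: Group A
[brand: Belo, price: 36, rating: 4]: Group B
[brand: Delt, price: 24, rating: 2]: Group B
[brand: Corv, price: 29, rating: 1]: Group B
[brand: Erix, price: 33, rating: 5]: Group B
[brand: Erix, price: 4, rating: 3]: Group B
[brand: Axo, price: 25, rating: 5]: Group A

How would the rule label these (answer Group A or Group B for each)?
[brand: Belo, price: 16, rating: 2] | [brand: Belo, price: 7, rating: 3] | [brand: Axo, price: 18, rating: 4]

Group B, Group B, Group A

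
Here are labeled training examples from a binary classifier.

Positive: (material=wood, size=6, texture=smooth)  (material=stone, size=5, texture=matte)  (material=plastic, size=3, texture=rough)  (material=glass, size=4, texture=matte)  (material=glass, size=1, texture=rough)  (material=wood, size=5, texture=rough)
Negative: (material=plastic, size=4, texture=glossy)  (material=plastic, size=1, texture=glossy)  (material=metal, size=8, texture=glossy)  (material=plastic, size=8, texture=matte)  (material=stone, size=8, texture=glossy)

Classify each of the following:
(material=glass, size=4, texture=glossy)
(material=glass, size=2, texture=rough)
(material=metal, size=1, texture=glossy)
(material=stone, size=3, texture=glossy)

Every 'Positive' example satisfies: texture is not glossy AND size ≤ 6. None of the 'Negative' examples do.
(material=glass, size=4, texture=glossy): texture is glossy, size = 4, lacks this property → Negative.
(material=glass, size=2, texture=rough): texture is rough, size = 2, has this property → Positive.
(material=metal, size=1, texture=glossy): texture is glossy, size = 1, lacks this property → Negative.
(material=stone, size=3, texture=glossy): texture is glossy, size = 3, lacks this property → Negative.

Negative, Positive, Negative, Negative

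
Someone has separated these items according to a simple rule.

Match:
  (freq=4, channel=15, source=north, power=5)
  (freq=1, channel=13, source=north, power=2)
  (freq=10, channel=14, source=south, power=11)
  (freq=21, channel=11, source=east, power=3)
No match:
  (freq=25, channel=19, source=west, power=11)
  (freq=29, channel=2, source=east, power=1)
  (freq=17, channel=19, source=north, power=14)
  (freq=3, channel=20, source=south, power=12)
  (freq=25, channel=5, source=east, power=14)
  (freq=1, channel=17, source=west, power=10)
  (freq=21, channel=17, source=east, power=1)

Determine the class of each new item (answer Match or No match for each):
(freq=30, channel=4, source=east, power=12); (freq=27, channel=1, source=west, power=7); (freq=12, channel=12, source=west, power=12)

'Match' ⟺ channel ≤ 15 AND freq ≤ 21.
No match: (freq=30, channel=4, source=east, power=12), since channel = 4, freq = 30.
No match: (freq=27, channel=1, source=west, power=7), since channel = 1, freq = 27.
Match: (freq=12, channel=12, source=west, power=12), since channel = 12, freq = 12.

No match, No match, Match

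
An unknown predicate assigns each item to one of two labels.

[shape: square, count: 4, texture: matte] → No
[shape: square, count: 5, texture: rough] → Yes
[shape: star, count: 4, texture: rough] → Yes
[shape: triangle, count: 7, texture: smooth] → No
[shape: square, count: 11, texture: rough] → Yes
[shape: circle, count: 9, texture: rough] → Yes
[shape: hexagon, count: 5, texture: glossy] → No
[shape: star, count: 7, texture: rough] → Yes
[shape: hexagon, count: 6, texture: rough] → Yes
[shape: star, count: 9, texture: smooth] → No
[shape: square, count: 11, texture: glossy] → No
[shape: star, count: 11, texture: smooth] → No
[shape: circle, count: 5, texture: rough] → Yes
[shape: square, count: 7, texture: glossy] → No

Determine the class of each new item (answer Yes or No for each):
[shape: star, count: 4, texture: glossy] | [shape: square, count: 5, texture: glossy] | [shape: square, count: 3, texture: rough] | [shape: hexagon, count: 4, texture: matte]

Every 'Yes' example satisfies: texture is rough. None of the 'No' examples do.
[shape: star, count: 4, texture: glossy] — texture is glossy, hence No. [shape: square, count: 5, texture: glossy] — texture is glossy, hence No. [shape: square, count: 3, texture: rough] — texture is rough, hence Yes. [shape: hexagon, count: 4, texture: matte] — texture is matte, hence No.

No, No, Yes, No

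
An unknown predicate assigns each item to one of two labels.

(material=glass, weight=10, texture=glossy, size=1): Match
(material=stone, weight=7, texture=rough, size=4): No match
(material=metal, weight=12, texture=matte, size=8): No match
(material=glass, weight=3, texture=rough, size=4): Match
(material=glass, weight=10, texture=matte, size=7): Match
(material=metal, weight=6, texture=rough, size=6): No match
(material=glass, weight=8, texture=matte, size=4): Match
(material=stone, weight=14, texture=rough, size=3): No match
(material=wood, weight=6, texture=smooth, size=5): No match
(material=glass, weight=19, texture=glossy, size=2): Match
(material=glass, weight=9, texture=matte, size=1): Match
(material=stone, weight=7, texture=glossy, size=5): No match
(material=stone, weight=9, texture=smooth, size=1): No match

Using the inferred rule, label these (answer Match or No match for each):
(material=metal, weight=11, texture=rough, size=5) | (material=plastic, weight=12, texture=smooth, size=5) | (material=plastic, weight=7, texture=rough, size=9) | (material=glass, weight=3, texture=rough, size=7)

No match, No match, No match, Match

A rule that fits every label: material is glass — true of each 'Match' example, false of each 'No match' one.
(material=metal, weight=11, texture=rough, size=5) — material is metal, hence No match. (material=plastic, weight=12, texture=smooth, size=5) — material is plastic, hence No match. (material=plastic, weight=7, texture=rough, size=9) — material is plastic, hence No match. (material=glass, weight=3, texture=rough, size=7) — material is glass, hence Match.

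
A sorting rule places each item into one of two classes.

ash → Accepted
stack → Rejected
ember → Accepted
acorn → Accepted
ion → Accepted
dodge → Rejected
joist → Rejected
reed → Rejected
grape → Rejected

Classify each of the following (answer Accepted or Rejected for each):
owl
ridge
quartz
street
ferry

Accepted, Rejected, Rejected, Rejected, Rejected

Comparing the two groups points to one rule — starts with a vowel.
owl — starts with 'o', hence Accepted. ridge — starts with 'r', hence Rejected. quartz — starts with 'q', hence Rejected. street — starts with 's', hence Rejected. ferry — starts with 'f', hence Rejected.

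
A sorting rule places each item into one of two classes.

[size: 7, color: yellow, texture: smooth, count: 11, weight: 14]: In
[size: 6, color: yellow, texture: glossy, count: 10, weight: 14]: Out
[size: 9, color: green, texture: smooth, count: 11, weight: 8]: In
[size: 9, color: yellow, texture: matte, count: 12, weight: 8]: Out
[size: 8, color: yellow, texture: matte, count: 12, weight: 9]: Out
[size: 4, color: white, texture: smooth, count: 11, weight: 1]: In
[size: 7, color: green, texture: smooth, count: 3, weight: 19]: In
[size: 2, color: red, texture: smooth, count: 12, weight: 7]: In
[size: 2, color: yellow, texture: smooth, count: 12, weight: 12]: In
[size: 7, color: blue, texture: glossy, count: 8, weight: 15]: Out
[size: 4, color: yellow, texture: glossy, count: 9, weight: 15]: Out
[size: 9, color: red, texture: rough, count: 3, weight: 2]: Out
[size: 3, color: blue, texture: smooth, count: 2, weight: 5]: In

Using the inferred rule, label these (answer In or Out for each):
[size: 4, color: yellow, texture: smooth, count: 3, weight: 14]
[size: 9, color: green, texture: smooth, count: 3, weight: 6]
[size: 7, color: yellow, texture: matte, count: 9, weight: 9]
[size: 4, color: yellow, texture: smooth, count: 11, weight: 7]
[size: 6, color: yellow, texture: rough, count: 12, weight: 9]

In, In, Out, In, Out

'In' ⟺ texture is smooth.
[size: 4, color: yellow, texture: smooth, count: 3, weight: 14]: In (texture is smooth). [size: 9, color: green, texture: smooth, count: 3, weight: 6]: In (texture is smooth). [size: 7, color: yellow, texture: matte, count: 9, weight: 9]: Out (texture is matte). [size: 4, color: yellow, texture: smooth, count: 11, weight: 7]: In (texture is smooth). [size: 6, color: yellow, texture: rough, count: 12, weight: 9]: Out (texture is rough).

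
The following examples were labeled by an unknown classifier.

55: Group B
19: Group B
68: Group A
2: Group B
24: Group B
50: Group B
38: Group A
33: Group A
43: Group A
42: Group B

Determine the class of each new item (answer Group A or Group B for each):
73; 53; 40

The common property of the 'Group A' items is: ≡ 3 (mod 5). No 'Group B' item has it.
73 → 73 mod 5 = 3 → Group A. 53 → 53 mod 5 = 3 → Group A. 40 → 40 mod 5 = 0 → Group B.

Group A, Group A, Group B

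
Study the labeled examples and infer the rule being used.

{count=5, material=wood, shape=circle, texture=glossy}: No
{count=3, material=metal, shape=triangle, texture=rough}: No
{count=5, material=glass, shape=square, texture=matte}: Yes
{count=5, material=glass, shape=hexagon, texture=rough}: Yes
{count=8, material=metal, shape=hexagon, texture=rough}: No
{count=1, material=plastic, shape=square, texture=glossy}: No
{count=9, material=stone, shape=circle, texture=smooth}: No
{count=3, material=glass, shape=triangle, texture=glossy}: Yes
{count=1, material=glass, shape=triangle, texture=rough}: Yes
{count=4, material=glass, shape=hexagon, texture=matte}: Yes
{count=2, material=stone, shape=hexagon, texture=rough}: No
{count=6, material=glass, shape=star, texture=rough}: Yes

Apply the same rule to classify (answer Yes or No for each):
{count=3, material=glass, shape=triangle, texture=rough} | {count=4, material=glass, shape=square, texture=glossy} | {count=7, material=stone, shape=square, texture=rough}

Yes, Yes, No

The distinguishing property — material is glass — holds for all the 'Yes' cases and none of the 'No' cases.
{count=3, material=glass, shape=triangle, texture=rough} → material is glass → Yes.
{count=4, material=glass, shape=square, texture=glossy} → material is glass → Yes.
{count=7, material=stone, shape=square, texture=rough} → material is stone → No.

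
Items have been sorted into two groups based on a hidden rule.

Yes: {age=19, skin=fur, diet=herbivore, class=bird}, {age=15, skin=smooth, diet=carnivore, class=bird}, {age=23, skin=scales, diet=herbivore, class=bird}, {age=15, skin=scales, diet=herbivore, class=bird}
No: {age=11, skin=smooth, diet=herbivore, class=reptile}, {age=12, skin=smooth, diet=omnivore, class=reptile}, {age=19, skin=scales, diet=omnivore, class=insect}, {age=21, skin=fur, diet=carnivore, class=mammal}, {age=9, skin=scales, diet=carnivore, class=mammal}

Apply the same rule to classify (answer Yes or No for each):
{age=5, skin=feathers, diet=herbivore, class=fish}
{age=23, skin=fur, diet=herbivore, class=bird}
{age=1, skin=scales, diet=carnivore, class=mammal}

No, Yes, No

One predicate separates the groups cleanly: class is bird.
{age=5, skin=feathers, diet=herbivore, class=fish}: No (class is fish).
{age=23, skin=fur, diet=herbivore, class=bird}: Yes (class is bird).
{age=1, skin=scales, diet=carnivore, class=mammal}: No (class is mammal).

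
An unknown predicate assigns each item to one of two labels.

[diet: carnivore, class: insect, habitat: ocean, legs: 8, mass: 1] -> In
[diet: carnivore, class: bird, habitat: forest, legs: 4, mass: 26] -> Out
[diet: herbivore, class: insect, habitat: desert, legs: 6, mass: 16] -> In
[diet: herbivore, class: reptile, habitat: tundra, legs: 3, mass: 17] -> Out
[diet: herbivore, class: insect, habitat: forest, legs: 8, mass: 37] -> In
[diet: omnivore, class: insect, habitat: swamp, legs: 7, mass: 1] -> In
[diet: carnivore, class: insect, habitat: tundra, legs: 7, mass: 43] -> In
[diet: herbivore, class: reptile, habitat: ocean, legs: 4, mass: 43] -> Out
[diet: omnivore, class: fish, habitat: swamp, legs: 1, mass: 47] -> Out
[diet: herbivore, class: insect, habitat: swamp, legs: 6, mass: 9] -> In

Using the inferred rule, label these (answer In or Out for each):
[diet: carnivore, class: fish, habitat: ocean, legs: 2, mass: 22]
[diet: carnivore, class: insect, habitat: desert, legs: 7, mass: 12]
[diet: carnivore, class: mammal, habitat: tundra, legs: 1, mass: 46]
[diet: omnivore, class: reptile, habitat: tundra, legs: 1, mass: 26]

Out, In, Out, Out

A rule that fits every label: class is insect — true of each 'In' example, false of each 'Out' one.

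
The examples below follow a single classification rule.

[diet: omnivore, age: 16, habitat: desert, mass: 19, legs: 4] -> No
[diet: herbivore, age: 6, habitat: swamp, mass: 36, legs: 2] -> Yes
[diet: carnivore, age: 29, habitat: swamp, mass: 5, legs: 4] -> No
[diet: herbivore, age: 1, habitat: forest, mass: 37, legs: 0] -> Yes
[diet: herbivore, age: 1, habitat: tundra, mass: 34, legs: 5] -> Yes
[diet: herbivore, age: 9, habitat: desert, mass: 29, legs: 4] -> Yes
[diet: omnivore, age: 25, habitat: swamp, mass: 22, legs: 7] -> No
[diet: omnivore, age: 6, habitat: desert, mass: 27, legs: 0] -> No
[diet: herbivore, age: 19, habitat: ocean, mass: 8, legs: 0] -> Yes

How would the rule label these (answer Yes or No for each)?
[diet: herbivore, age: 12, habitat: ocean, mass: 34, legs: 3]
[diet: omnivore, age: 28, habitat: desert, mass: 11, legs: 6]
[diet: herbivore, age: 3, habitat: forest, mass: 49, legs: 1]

Yes, No, Yes

The simplest hypothesis consistent with all the labels is: diet is herbivore.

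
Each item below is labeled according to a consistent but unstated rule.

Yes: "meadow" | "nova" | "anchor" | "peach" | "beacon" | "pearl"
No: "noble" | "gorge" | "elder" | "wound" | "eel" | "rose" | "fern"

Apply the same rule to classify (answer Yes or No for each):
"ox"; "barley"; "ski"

The classifier is using: contains 'a'.
"ox": No (no 'a'). "barley": Yes (has 'a'). "ski": No (no 'a').

No, Yes, No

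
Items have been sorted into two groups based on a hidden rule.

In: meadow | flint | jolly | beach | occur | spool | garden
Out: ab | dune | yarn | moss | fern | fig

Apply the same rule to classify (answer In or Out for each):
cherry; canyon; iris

In, In, Out

Rule: length ≥ 5. This holds for each 'In' example and fails for each 'Out' one.
cherry: length 6 — meets the rule, so In.
canyon: length 6 — meets the rule, so In.
iris: length 4 — doesn't qualify, so Out.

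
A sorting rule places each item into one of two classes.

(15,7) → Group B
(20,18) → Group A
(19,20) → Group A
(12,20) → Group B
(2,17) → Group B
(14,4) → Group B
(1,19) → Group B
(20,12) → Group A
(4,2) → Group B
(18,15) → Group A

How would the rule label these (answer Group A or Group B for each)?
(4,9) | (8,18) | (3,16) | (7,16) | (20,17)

The rule appears to be: first ≥ 17.
(4,9): Group B (first 4).
(8,18): Group B (first 8).
(3,16): Group B (first 3).
(7,16): Group B (first 7).
(20,17): Group A (first 20).

Group B, Group B, Group B, Group B, Group A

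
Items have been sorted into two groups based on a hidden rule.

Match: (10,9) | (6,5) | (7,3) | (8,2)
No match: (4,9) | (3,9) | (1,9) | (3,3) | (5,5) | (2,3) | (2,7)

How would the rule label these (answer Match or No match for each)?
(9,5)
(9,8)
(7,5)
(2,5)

'Match' ⟺ first > second.
(9,5) → 9 > 5 → Match.
(9,8) → 9 > 8 → Match.
(7,5) → 7 > 5 → Match.
(2,5) → 2 < 5 → No match.

Match, Match, Match, No match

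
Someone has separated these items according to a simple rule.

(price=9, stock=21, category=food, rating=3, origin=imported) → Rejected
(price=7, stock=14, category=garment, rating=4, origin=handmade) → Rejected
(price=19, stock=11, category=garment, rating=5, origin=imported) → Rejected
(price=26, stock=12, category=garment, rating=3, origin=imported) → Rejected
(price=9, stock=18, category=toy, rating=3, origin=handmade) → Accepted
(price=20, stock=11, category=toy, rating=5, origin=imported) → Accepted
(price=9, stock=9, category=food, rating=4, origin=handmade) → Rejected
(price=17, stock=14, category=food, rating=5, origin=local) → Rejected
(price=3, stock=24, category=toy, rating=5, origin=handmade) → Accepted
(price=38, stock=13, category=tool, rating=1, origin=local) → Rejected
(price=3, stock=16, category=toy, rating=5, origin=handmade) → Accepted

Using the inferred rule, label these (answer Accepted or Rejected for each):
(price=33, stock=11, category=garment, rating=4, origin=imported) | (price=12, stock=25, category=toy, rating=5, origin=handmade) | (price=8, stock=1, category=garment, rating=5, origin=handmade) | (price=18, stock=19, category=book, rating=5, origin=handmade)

Rule: category is toy. This holds for each 'Accepted' example and fails for each 'Rejected' one.
(price=33, stock=11, category=garment, rating=4, origin=imported): category is garment, fails this test → Rejected.
(price=12, stock=25, category=toy, rating=5, origin=handmade): category is toy, meets the rule → Accepted.
(price=8, stock=1, category=garment, rating=5, origin=handmade): category is garment, fails this test → Rejected.
(price=18, stock=19, category=book, rating=5, origin=handmade): category is book, fails this test → Rejected.

Rejected, Accepted, Rejected, Rejected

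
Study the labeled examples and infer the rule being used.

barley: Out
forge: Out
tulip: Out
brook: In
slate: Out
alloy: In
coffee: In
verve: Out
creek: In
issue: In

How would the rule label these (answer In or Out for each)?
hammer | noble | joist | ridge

In, Out, Out, Out

The classifier is using: has a double letter.
In: hammer, since 'mm' doubled.
Out: noble, since no doubled letter.
Out: joist, since no doubled letter.
Out: ridge, since no doubled letter.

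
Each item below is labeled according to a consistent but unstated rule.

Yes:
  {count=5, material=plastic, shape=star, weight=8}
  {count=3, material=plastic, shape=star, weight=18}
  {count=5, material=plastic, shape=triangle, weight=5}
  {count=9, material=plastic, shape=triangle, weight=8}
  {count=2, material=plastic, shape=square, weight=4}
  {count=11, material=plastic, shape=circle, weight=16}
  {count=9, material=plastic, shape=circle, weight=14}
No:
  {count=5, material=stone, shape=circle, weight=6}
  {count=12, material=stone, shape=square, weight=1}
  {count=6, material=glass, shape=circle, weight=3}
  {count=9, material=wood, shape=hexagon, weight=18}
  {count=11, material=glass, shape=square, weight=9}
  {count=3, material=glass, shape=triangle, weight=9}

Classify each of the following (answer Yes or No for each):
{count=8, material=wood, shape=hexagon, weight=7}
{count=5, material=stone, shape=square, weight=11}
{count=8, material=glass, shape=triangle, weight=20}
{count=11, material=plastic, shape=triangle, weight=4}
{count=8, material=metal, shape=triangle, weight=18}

The common property of the 'Yes' items is: material is plastic. No 'No' item has it.
{count=8, material=wood, shape=hexagon, weight=7}: No (material is wood). {count=5, material=stone, shape=square, weight=11}: No (material is stone). {count=8, material=glass, shape=triangle, weight=20}: No (material is glass). {count=11, material=plastic, shape=triangle, weight=4}: Yes (material is plastic). {count=8, material=metal, shape=triangle, weight=18}: No (material is metal).

No, No, No, Yes, No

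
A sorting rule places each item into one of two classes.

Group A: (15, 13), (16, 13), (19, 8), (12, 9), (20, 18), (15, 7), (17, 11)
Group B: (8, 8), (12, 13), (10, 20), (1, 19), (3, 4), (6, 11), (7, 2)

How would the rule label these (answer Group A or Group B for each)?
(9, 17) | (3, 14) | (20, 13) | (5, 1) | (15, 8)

One predicate separates the groups cleanly: first > second AND sum ≥ 16.
Group B: (9, 17), since 9 < 17, 9+17 = 26.
Group B: (3, 14), since 3 < 14, 3+14 = 17.
Group A: (20, 13), since 20 > 13, 20+13 = 33.
Group B: (5, 1), since 5 > 1, 5+1 = 6.
Group A: (15, 8), since 15 > 8, 15+8 = 23.

Group B, Group B, Group A, Group B, Group A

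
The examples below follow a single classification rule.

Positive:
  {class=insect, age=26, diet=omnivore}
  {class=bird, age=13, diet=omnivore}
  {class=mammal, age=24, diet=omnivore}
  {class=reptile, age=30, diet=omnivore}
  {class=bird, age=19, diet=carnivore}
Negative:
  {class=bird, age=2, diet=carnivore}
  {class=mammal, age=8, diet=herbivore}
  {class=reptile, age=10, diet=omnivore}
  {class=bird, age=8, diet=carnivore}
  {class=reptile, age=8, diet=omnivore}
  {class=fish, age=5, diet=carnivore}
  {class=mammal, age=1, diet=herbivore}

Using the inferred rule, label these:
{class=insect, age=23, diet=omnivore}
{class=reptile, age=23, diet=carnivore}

Positive, Positive

The classifier is using: age ≥ 13.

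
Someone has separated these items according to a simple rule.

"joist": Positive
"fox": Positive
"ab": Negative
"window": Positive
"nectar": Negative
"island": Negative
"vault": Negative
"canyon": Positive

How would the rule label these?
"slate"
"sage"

'Positive' ⟺ contains 'o'.
"slate": no 'o' — does not satisfy this, so Negative. "sage": no 'o' — does not satisfy this, so Negative.

Negative, Negative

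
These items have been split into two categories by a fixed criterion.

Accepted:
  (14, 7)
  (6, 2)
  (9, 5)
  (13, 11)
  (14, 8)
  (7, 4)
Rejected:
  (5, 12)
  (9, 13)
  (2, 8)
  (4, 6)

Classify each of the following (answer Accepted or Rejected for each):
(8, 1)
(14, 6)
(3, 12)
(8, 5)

A rule that fits every label: first > second — true of each 'Accepted' example, false of each 'Rejected' one.
(8, 1): 8 > 1, has this property → Accepted.
(14, 6): 14 > 6, has this property → Accepted.
(3, 12): 3 < 12, doesn't match → Rejected.
(8, 5): 8 > 5, has this property → Accepted.

Accepted, Accepted, Rejected, Accepted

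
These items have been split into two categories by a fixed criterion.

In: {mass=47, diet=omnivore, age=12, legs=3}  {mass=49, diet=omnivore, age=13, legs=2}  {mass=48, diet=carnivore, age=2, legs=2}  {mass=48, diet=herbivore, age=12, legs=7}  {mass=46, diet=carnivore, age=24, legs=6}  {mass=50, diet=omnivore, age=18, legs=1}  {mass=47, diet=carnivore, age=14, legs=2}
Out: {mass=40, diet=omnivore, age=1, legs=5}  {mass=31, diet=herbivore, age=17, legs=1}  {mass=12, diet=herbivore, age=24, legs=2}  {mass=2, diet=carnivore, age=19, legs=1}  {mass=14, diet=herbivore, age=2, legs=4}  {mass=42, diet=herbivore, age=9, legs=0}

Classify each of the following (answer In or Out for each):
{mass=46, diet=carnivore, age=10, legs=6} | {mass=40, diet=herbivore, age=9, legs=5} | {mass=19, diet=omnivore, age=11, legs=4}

In, Out, Out

Rule: mass ≥ 46. This holds for each 'In' example and fails for each 'Out' one.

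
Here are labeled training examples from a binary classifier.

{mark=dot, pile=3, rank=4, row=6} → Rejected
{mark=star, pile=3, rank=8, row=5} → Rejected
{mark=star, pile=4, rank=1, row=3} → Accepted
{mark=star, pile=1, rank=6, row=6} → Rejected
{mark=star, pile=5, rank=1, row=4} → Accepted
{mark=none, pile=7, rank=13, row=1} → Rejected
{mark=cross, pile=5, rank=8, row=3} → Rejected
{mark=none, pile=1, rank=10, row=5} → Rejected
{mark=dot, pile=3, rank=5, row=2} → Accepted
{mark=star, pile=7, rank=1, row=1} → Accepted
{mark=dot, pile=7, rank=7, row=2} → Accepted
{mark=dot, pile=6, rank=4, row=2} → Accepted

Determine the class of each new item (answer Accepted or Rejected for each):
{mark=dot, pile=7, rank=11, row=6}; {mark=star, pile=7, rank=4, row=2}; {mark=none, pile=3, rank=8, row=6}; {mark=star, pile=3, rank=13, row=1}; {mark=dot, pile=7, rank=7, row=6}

Rule: row ≤ 4 AND rank ≤ 7. This holds for each 'Accepted' example and fails for each 'Rejected' one.
{mark=dot, pile=7, rank=11, row=6} → row = 6, rank = 11 → Rejected. {mark=star, pile=7, rank=4, row=2} → row = 2, rank = 4 → Accepted. {mark=none, pile=3, rank=8, row=6} → row = 6, rank = 8 → Rejected. {mark=star, pile=3, rank=13, row=1} → row = 1, rank = 13 → Rejected. {mark=dot, pile=7, rank=7, row=6} → row = 6, rank = 7 → Rejected.

Rejected, Accepted, Rejected, Rejected, Rejected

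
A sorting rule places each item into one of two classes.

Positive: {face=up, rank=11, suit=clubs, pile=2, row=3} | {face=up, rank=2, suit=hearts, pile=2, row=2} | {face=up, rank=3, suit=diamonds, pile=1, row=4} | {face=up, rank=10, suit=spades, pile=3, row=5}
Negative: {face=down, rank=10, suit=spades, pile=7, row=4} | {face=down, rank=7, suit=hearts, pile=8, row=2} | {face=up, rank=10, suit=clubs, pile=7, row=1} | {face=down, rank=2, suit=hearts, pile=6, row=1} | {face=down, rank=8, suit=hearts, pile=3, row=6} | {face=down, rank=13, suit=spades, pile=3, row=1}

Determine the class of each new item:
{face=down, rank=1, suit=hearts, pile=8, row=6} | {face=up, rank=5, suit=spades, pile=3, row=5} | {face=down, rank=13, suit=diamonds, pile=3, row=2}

Rule: face is up AND row ≥ 2. This holds for each 'Positive' example and fails for each 'Negative' one.
{face=down, rank=1, suit=hearts, pile=8, row=6}: face is down, row = 6, doesn't match → Negative.
{face=up, rank=5, suit=spades, pile=3, row=5}: face is up, row = 5, fits → Positive.
{face=down, rank=13, suit=diamonds, pile=3, row=2}: face is down, row = 2, doesn't match → Negative.

Negative, Positive, Negative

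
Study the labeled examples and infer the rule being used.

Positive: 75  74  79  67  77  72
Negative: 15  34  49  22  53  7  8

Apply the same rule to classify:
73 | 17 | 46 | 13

The classifier is using: at least 67.
73: 73 ≥ 67, passes → Positive.
17: 17 < 67, fails this test → Negative.
46: 46 < 67, fails this test → Negative.
13: 13 < 67, fails this test → Negative.

Positive, Negative, Negative, Negative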